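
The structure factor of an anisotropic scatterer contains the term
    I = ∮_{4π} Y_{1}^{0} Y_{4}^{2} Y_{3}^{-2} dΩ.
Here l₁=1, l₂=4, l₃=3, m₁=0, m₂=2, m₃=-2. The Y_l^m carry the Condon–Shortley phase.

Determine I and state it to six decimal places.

Checks pass: Σm=0; 8 even; l₃=3∈[3,5].
(2·1+1)(2·4+1)(2·3+1) = 189
Δ: 2! 0! 6! / 9! → 1/252
sum: t=1:−1/36 = -1/36
3j²(1 4 3; 0 0 0) = Δ·Π!·Σ² = 4/63  (sign +1)
sum: t=1:−1/120 = -1/120
3j²(1 4 3; 0 2 -2) = Δ·Π!·Σ² = 1/21  (sign +1)
combine: 4πI² = 189·4/63·1/21 = 4/7
take √, sign +1: I = 0.21324362

0.213244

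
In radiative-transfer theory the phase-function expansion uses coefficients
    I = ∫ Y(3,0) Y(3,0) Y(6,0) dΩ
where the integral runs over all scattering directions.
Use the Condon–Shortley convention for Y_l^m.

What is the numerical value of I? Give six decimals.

0.237088

Checks pass: Σm=0; 12 even; l₃=6∈[0,6].
(2·3+1)(2·3+1)(2·6+1) = 637
Δ: 0! 6! 6! / 13! → 1/12012
sum: t=0:+1/1296 = 1/1296
3j²(3 3 6; 0 0 0) = Δ·Π!·Σ² = 100/3003  (sign +1)
(m-triple is (0,0,0) — same symbol as above.)
combine: 4πI² = 637·100/3003·100/3003 = 10000/14157
take √, sign +1: I = 0.23708793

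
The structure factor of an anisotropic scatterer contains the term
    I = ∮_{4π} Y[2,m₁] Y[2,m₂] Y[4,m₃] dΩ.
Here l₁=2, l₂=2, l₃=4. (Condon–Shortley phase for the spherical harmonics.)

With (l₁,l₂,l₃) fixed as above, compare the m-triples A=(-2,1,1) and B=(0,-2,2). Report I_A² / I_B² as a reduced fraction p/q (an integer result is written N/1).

1/3

Shared (l₁,l₂,l₃)=(2,2,4): N and (l;000)² cancel in I_A²/I_B².
A: Δ = 0!·4!·4!/9! = 1/630; Racah Σ t=0..0: t=0:+1/144 = 1/144; ⇒ 3j(2 2 4; -2 1 1)² = 1/126, sgn -1
B: Δ = 0!·4!·4!/9! = 1/630; Racah Σ t=0..0: t=0:+1/96 = 1/96; ⇒ 3j(2 2 4; 0 -2 2)² = 1/42, sgn +1
I_A²/I_B² = (1/126)/(1/42) = 1/3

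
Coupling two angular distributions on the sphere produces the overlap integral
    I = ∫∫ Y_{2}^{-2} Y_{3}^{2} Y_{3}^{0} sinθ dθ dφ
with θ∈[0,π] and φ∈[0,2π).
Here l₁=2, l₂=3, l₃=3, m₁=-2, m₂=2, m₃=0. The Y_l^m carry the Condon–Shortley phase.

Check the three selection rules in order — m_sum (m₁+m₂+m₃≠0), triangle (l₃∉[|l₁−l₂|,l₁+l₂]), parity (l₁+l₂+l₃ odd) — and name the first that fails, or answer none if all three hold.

Σmᵢ = 0  ✓
l₃∈[|l₁−l₂|,l₁+l₂]=[1,5], have l₃=3  ✓
Σlᵢ = 8 ⇒ even  ✓

none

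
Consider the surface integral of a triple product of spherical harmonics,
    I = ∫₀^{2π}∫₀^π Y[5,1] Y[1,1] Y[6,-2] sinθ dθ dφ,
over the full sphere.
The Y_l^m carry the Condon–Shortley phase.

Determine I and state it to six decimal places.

0.216205

Checks pass: Σm=0; 12 even; l₃=6∈[4,6].
(2·5+1)(2·1+1)(2·6+1) = 429
Δ: 0! 10! 2! / 13! → 1/858
sum: t=0:+1/14400 = 1/14400
3j²(5 1 6; 0 0 0) = Δ·Π!·Σ² = 6/143  (sign +1)
sum: t=0:+1/34560 = 1/34560
3j²(5 1 6; 1 1 -2) = Δ·Π!·Σ² = 14/429  (sign +1)
combine: 4πI² = 429·6/143·14/429 = 84/143
take √, sign +1: I = 0.21620548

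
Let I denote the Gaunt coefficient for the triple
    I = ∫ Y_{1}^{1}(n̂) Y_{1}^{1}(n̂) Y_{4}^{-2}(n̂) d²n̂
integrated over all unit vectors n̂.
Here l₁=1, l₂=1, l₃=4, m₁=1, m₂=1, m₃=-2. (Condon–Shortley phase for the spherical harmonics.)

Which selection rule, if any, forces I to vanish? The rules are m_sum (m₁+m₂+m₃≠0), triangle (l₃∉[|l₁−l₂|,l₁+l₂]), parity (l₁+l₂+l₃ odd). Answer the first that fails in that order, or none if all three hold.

m₁+m₂+m₃ = 1 + 1 − 2 = 0  ✓
triangle: |1−1|=0 ≤ l₃=4 ≤ 1+1=2  ✗
parity: l₁+l₂+l₃ = 6 is even

triangle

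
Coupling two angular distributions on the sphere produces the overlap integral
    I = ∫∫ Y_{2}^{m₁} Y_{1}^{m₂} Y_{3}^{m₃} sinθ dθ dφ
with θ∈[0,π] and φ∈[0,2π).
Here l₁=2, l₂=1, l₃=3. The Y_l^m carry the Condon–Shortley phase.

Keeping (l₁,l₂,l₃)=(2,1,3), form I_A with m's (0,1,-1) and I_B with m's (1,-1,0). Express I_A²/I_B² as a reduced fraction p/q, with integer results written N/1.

Shared (l₁,l₂,l₃)=(2,1,3): N and (l;000)² cancel in I_A²/I_B².
A: Δ = 0!·4!·2!/7! = 1/105; Racah Σ t=0..0: t=0:+1/8 = 1/8; ⇒ 3j(2 1 3; 0 1 -1)² = 2/35, sgn +1
B: Δ = 0!·4!·2!/7! = 1/105; Racah Σ t=0..0: t=0:+1/12 = 1/12; ⇒ 3j(2 1 3; 1 -1 0)² = 1/35, sgn -1
I_A²/I_B² = (2/35)/(1/35) = 2/1

2/1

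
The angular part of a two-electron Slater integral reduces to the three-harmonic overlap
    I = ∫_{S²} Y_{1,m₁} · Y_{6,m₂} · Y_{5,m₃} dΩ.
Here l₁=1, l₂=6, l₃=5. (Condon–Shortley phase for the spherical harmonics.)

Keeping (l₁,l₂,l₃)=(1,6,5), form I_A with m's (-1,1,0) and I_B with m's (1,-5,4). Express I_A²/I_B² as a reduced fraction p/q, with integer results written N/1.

21/55

Shared (l₁,l₂,l₃)=(1,6,5): N and (l;000)² cancel in I_A²/I_B².
A: Δ = 2!·0!·10!/13! = 1/858; Racah Σ t=2..2: t=2:+1/28800 = 1/28800; ⇒ 3j(1 6 5; -1 1 0)² = 7/286, sgn -1
B: Δ = 2!·0!·10!/13! = 1/858; Racah Σ t=0..0: t=0:+1/725760 = 1/725760; ⇒ 3j(1 6 5; 1 -5 4)² = 5/78, sgn -1
I_A²/I_B² = (7/286)/(5/78) = 21/55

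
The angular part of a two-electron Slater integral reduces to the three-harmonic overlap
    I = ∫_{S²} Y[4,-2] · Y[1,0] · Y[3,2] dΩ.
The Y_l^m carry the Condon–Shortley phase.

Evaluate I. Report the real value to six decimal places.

0.213244

Rules hold: Σm=0, L=8 even, 3≤3≤5.
N = 9·3·7 = 189
Δ = 2!·6!·0!/9! = 1/252
Racah Σ t=1..1: t=1:−1/36 = -1/36
⇒ 3j(4 1 3; 0 0 0)² = 4/63, sgn +1
Racah Σ t=1..1: t=1:−1/120 = -1/120
⇒ 3j(4 1 3; -2 0 2)² = 1/21, sgn +1
4πI² = N·(3j₀)²·(3jₘ)² = 4/7
I = +1·√(0.571429/4π) = 0.21324362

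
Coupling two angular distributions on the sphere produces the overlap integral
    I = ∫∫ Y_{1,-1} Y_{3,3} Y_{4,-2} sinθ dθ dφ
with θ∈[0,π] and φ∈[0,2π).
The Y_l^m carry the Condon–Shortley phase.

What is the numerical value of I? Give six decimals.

0.061558

m-sum 0 ✓  L=8 even ✓  2≤4≤4 ✓
Π(2lᵢ+1) = 3×7×9 = 189
triangle coeff Δ(1,3,4) = 1/252
Σ_t [0,0]: t=0:+1/36 = 1/36
(3j)²=4/63 [(1 3 4; 0 0 0)], sign=+1
Σ_t [0,0]: t=0:+1/1440 = 1/1440
(3j)²=1/252 [(1 3 4; -1 3 -2)], sign=+1
⇒ 4πI² = 1/21
I = (+1)√(1/21/(4π)) = 0.06155813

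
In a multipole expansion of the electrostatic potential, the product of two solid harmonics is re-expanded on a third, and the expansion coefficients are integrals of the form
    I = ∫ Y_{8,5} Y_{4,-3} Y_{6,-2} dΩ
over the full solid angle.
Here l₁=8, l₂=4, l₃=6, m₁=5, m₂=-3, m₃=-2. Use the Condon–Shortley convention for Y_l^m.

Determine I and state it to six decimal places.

0.021109

Checks pass: Σm=0; 18 even; l₃=6∈[4,12].
(2·8+1)(2·4+1)(2·6+1) = 1989
Δ: 6! 10! 2! / 19! → 1/23279256
sum: t=2:+1/1658880 t=3:−1/518400 t=4:+1/1658880 = -1/1382400
3j²(8 4 6; 0 0 0) = Δ·Π!·Σ² = 504/46189  (sign -1)
sum: t=0:+1/21772800 t=1:−1/19353600 = -1/174182400
3j²(8 4 6; 5 -3 -2) = Δ·Π!·Σ² = 1/3876  (sign -1)
combine: 4πI² = 1989·504/46189·1/3876 = 378/67507
take √, sign +1: I = 0.02110895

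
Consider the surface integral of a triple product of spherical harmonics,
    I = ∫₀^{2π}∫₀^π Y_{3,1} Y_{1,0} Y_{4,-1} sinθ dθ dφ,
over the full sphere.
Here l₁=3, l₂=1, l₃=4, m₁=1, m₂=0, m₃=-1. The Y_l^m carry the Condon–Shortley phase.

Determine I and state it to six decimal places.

-0.238414

Rules hold: Σm=0, L=8 even, 2≤4≤4.
N = 7·3·9 = 189
Δ = 0!·6!·2!/9! = 1/252
Racah Σ t=0..0: t=0:+1/36 = 1/36
⇒ 3j(3 1 4; 0 0 0)² = 4/63, sgn +1
Racah Σ t=0..0: t=0:+1/48 = 1/48
⇒ 3j(3 1 4; 1 0 -1)² = 5/84, sgn -1
4πI² = N·(3j₀)²·(3jₘ)² = 5/7
I = -1·√(0.714286/4π) = -0.23841361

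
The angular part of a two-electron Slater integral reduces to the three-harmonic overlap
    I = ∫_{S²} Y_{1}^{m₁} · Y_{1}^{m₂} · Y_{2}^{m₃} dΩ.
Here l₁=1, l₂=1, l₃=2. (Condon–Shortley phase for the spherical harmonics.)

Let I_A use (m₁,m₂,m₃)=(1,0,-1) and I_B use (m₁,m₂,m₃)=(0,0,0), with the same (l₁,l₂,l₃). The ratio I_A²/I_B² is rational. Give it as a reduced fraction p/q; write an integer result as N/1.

Same 1,1,2: normalisation and zero-m 3j drop out of the ratio.
A: Δ: 0! 2! 2! / 5! → 1/30; sum: t=0:+1/2 = 1/2; 3j²(1 1 2; 1 0 -1) = Δ·Π!·Σ² = 1/10  (sign -1)
B: Δ: 0! 2! 2! / 5! → 1/30; sum: t=0:+1/1 = 1/1; 3j²(1 1 2; 0 0 0) = Δ·Π!·Σ² = 2/15  (sign +1)
I_A²/I_B² = (1/10)/(2/15) = 3/4

3/4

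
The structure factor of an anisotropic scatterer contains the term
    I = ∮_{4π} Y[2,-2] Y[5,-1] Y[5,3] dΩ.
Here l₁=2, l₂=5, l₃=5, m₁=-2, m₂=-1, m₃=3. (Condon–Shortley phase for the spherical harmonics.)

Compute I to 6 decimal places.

Checks pass: Σm=0; 12 even; l₃=5∈[3,7].
(2·2+1)(2·5+1)(2·5+1) = 605
Δ: 2! 2! 8! / 13! → 1/38610
sum: t=0:+1/2880 t=1:−1/576 t=2:+1/2880 = -1/960
3j²(2 5 5; 0 0 0) = Δ·Π!·Σ² = 10/429  (sign +1)
sum: t=2:+1/5760 = 1/5760
3j²(2 5 5; -2 -1 3) = Δ·Π!·Σ² = 56/2145  (sign +1)
combine: 4πI² = 605·10/429·56/2145 = 560/1521
take √, sign +1: I = 0.17116875

0.171169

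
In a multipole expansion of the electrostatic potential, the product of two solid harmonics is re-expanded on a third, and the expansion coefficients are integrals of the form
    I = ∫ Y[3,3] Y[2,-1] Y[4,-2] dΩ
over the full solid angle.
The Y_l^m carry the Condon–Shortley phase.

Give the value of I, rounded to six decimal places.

l₁+l₂+l₃=9 is odd: 3j(l;000)=0 ⇒ I=0

0.000000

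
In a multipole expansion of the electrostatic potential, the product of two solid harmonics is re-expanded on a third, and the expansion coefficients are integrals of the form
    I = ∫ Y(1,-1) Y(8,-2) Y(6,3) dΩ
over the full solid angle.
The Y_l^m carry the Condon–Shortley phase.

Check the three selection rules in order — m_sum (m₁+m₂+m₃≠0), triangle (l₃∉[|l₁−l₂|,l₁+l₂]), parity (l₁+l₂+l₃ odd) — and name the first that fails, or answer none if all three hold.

azimuthal sum: -1 − 2 + 3 = 0  ✓
7 ≤ 6 ≤ 9 (triangle on l)  ✗
L = 1 + 8 + 6 = 15 (odd)

triangle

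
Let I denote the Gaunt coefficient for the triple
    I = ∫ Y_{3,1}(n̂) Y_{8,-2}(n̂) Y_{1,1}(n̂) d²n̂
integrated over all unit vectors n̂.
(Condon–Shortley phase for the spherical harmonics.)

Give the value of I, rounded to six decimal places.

|3−8|≤1≤3+8 violated ⇒ I = 0

0.000000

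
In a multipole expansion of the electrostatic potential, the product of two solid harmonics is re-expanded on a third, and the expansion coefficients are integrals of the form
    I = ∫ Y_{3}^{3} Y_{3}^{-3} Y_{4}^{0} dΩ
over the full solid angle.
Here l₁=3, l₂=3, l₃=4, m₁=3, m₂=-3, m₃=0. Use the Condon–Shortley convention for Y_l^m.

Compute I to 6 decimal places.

Rules hold: Σm=0, L=10 even, 0≤4≤6.
N = 7·7·9 = 441
Δ = 2!·4!·4!/11! = 1/34650
Racah Σ t=0..2: t=0:+1/72 t=1:−1/16 t=2:+1/72 = -5/144
⇒ 3j(3 3 4; 0 0 0)² = 2/77, sgn -1
Racah Σ t=0..0: t=0:+1/1152 = 1/1152
⇒ 3j(3 3 4; 3 -3 0)² = 1/154, sgn +1
4πI² = N·(3j₀)²·(3jₘ)² = 9/121
I = -1·√(0.0743802/4π) = -0.07693494

-0.076935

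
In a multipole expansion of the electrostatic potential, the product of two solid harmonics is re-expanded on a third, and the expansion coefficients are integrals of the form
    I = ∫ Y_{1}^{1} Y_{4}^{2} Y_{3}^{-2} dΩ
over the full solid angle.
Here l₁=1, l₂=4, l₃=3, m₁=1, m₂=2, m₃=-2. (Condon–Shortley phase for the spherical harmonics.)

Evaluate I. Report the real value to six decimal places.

m-sum = 1 + 2 − 2 = 1 ≠ 0 ⇒ I = 0

0.000000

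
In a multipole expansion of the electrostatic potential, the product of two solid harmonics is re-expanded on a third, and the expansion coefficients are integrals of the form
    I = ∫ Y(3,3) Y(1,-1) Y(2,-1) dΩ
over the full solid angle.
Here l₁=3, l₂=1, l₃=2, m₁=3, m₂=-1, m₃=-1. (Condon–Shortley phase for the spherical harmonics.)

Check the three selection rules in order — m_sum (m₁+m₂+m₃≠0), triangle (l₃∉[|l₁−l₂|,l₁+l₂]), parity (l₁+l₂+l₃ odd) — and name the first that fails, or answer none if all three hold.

azimuthal sum: 3 − 1 − 1 = 1  ✗
2 ≤ 2 ≤ 4 (triangle on l)
L = 3 + 1 + 2 = 6 (even)

m_sum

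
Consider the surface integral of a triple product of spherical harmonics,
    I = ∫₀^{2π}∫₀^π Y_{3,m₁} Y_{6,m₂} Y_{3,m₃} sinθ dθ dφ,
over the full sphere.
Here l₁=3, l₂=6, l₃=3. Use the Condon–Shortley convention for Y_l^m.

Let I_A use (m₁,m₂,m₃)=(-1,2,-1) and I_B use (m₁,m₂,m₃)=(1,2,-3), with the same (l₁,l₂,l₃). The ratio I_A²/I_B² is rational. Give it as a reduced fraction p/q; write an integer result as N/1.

15/1

l's match ⇒ only the (l;m) 3-j factors differ between A and B.
A: triangle coeff Δ(3,6,3) = 1/12012; Σ_t [4,4]: t=4:+1/2304 = 1/2304; (3j)²=5/143 [(3 6 3; -1 2 -1)], sign=+1
B: triangle coeff Δ(3,6,3) = 1/12012; Σ_t [2,2]: t=2:+1/34560 = 1/34560; (3j)²=1/429 [(3 6 3; 1 2 -3)], sign=+1
I_A²/I_B² = (5/143)/(1/429) = 15/1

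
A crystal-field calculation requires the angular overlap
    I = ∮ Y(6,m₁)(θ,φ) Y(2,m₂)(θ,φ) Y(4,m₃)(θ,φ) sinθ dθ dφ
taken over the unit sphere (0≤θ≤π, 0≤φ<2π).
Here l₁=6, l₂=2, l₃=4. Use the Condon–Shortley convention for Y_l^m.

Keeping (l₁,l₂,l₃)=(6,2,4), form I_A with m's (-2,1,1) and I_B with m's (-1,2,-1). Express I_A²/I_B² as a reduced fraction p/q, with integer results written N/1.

32/5

Same 6,2,4: normalisation and zero-m 3j drop out of the ratio.
A: Δ: 4! 8! 0! / 13! → 1/6435; sum: t=3:−1/4320 = -1/4320; 3j²(6 2 4; -2 1 1) = Δ·Π!·Σ² = 224/6435  (sign +1)
B: Δ: 4! 8! 0! / 13! → 1/6435; sum: t=4:+1/17280 = 1/17280; 3j²(6 2 4; -1 2 -1) = Δ·Π!·Σ² = 7/1287  (sign -1)
I_A²/I_B² = (224/6435)/(7/1287) = 32/5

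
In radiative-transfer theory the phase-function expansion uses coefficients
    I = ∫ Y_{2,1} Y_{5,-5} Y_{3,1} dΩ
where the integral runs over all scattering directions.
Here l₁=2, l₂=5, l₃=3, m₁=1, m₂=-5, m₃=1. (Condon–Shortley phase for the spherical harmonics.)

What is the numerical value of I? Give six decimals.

0.000000

m-sum = 1 − 5 + 1 = -3 ≠ 0 ⇒ I = 0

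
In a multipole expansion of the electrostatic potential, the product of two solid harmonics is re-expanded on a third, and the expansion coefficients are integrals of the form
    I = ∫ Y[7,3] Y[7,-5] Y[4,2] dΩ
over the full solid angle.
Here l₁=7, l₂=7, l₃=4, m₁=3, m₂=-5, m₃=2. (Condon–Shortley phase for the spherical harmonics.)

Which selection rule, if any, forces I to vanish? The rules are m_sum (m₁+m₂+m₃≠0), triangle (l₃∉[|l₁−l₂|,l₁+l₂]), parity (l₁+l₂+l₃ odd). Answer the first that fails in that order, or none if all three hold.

none

azimuthal sum: 3 − 5 + 2 = 0  ✓
0 ≤ 4 ≤ 14 (triangle on l)  ✓
L = 7 + 7 + 4 = 18 (even)  ✓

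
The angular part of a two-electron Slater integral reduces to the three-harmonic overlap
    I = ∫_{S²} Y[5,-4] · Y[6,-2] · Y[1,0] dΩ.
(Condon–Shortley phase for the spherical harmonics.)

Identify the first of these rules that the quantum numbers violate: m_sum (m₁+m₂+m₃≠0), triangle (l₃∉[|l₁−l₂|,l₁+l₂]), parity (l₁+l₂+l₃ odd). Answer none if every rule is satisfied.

m_sum

Σmᵢ = -6  ✗
l₃∈[|l₁−l₂|,l₁+l₂]=[1,11], have l₃=1
Σlᵢ = 12 ⇒ even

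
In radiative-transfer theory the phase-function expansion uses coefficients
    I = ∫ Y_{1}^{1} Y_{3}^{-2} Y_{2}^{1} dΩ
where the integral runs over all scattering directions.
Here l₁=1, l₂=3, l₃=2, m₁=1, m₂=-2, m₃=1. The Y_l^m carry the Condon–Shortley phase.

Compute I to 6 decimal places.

Checks pass: Σm=0; 6 even; l₃=2∈[2,4].
(2·1+1)(2·3+1)(2·2+1) = 105
Δ: 2! 0! 4! / 7! → 1/105
sum: t=1:−1/4 = -1/4
3j²(1 3 2; 0 0 0) = Δ·Π!·Σ² = 3/35  (sign -1)
sum: t=0:+1/12 = 1/12
3j²(1 3 2; 1 -2 1) = Δ·Π!·Σ² = 2/21  (sign -1)
combine: 4πI² = 105·3/35·2/21 = 6/7
take √, sign +1: I = 0.26116903

0.261169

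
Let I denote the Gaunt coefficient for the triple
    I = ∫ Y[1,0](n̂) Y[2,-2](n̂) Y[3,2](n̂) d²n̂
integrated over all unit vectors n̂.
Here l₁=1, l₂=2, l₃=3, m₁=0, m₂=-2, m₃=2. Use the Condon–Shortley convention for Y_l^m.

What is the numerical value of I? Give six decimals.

Rules hold: Σm=0, L=6 even, 1≤3≤3.
N = 3·5·7 = 105
Δ = 0!·2!·4!/7! = 1/105
Racah Σ t=0..0: t=0:+1/4 = 1/4
⇒ 3j(1 2 3; 0 0 0)² = 3/35, sgn -1
Racah Σ t=0..0: t=0:+1/24 = 1/24
⇒ 3j(1 2 3; 0 -2 2)² = 1/21, sgn -1
4πI² = N·(3j₀)²·(3jₘ)² = 3/7
I = +1·√(0.428571/4π) = 0.18467439

0.184674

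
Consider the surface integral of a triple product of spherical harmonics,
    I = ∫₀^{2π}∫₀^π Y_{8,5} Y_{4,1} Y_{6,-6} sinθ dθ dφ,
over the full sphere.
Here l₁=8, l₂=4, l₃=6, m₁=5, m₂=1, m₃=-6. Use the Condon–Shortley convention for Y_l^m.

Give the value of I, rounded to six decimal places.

0.118339

m-sum 0 ✓  L=18 even ✓  4≤6≤12 ✓
Π(2lᵢ+1) = 17×9×13 = 1989
triangle coeff Δ(8,4,6) = 1/23279256
Σ_t [2,4]: t=2:+1/1658880 t=3:−1/518400 t=4:+1/1658880 = -1/1382400
(3j)²=504/46189 [(8 4 6; 0 0 0)], sign=-1
Σ_t [3,3]: t=3:−1/261273600 = -1/261273600
(3j)²=55/6783 [(8 4 6; 5 1 -6)], sign=-1
⇒ 4πI² = 1080/6137
I = (+1)√(1080/6137/(4π)) = 0.11833927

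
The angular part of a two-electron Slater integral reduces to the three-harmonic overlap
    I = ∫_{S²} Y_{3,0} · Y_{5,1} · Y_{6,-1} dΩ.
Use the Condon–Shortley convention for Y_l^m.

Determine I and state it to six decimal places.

Rules hold: Σm=0, L=14 even, 2≤6≤8.
N = 7·11·13 = 1001
Δ = 2!·4!·8!/15! = 1/675675
Racah Σ t=0..2: t=0:+1/8640 t=1:−1/2304 t=2:+1/8640 = -7/34560
⇒ 3j(3 5 6; 0 0 0)² = 7/429, sgn -1
Racah Σ t=0..2: t=0:+1/17280 t=1:−1/2880 t=2:+1/6912 = -1/6912
⇒ 3j(3 5 6; 0 1 -1)² = 5/429, sgn +1
4πI² = N·(3j₀)²·(3jₘ)² = 245/1287
I = -1·√(0.190365/4π) = -0.12308038

-0.123080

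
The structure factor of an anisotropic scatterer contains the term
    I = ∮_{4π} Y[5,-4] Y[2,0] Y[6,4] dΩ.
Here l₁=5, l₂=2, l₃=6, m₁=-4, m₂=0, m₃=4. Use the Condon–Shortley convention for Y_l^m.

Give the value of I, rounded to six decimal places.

0.000000

Σlᵢ=13 odd — θ-integrand is odd under cosθ→−cosθ; I=0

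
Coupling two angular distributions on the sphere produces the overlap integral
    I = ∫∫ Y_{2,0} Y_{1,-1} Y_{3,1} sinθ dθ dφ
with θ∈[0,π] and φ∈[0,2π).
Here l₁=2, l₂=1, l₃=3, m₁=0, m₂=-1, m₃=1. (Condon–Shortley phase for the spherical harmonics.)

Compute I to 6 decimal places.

-0.202301

Rules hold: Σm=0, L=6 even, 1≤3≤3.
N = 5·3·7 = 105
Δ = 0!·4!·2!/7! = 1/105
Racah Σ t=0..0: t=0:+1/4 = 1/4
⇒ 3j(2 1 3; 0 0 0)² = 3/35, sgn -1
Racah Σ t=0..0: t=0:+1/8 = 1/8
⇒ 3j(2 1 3; 0 -1 1)² = 2/35, sgn +1
4πI² = N·(3j₀)²·(3jₘ)² = 18/35
I = -1·√(0.514286/4π) = -0.20230066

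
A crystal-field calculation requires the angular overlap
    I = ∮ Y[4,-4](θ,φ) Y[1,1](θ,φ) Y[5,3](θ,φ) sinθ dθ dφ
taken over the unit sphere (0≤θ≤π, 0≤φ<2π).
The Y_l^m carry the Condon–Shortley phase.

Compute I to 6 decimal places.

m-sum 0 ✓  L=10 even ✓  3≤5≤5 ✓
Π(2lᵢ+1) = 9×3×11 = 297
triangle coeff Δ(4,1,5) = 1/495
Σ_t [0,0]: t=0:+1/576 = 1/576
(3j)²=5/99 [(4 1 5; 0 0 0)], sign=-1
Σ_t [0,0]: t=0:+1/80640 = 1/80640
(3j)²=1/495 [(4 1 5; -4 1 3)], sign=+1
⇒ 4πI² = 1/33
I = (-1)√(1/33/(4π)) = -0.04910640

-0.049106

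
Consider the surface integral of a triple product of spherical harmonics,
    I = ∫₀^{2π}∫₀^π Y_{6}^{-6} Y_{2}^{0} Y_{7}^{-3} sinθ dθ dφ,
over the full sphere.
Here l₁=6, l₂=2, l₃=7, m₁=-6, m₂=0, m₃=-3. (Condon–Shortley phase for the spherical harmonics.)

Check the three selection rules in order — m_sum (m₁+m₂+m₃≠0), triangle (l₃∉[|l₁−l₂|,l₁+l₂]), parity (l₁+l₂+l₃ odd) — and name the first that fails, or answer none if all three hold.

Σmᵢ = -9  ✗
l₃∈[|l₁−l₂|,l₁+l₂]=[4,8], have l₃=7
Σlᵢ = 15 ⇒ odd

m_sum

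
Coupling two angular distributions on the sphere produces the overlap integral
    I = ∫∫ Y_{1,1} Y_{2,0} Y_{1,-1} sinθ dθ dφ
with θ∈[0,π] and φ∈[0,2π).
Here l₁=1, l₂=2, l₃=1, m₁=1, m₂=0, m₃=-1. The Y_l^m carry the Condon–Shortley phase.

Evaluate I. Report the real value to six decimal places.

Checks pass: Σm=0; 4 even; l₃=1∈[1,3].
(2·1+1)(2·2+1)(2·1+1) = 45
Δ: 2! 0! 2! / 5! → 1/30
sum: t=1:−1/1 = -1/1
3j²(1 2 1; 0 0 0) = Δ·Π!·Σ² = 2/15  (sign +1)
sum: t=0:+1/4 = 1/4
3j²(1 2 1; 1 0 -1) = Δ·Π!·Σ² = 1/30  (sign +1)
combine: 4πI² = 45·2/15·1/30 = 1/5
take √, sign +1: I = 0.12615663

0.126157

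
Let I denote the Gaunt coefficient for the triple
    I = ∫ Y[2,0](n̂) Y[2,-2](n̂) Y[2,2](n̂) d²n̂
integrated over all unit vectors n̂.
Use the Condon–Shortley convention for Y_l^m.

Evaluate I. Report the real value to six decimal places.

-0.180224

Rules hold: Σm=0, L=6 even, 0≤2≤4.
N = 5·5·5 = 125
Δ = 2!·2!·2!/7! = 1/630
Racah Σ t=0..2: t=0:+1/8 t=1:−1/1 t=2:+1/8 = -3/4
⇒ 3j(2 2 2; 0 0 0)² = 2/35, sgn -1
Racah Σ t=0..0: t=0:+1/8 = 1/8
⇒ 3j(2 2 2; 0 -2 2)² = 2/35, sgn +1
4πI² = N·(3j₀)²·(3jₘ)² = 20/49
I = -1·√(0.408163/4π) = -0.18022375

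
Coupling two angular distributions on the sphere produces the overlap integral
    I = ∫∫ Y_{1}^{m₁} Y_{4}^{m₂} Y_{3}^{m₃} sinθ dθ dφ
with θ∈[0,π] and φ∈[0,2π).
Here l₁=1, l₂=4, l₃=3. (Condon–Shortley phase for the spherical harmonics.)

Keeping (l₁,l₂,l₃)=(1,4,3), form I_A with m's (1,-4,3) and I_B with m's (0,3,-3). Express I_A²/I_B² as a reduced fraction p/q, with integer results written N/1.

4/1

Shared (l₁,l₂,l₃)=(1,4,3): N and (l;000)² cancel in I_A²/I_B².
A: Δ = 2!·0!·6!/9! = 1/252; Racah Σ t=0..0: t=0:+1/1440 = 1/1440; ⇒ 3j(1 4 3; 1 -4 3)² = 1/9, sgn +1
B: Δ = 2!·0!·6!/9! = 1/252; Racah Σ t=1..1: t=1:−1/720 = -1/720; ⇒ 3j(1 4 3; 0 3 -3)² = 1/36, sgn -1
I_A²/I_B² = (1/9)/(1/36) = 4/1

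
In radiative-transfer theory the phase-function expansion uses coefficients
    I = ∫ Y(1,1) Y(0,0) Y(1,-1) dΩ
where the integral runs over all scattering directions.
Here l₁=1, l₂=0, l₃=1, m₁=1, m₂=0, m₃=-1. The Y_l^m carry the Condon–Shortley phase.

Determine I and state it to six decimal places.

-0.282095

Checks pass: Σm=0; 2 even; l₃=1∈[1,1].
(2·1+1)(2·0+1)(2·1+1) = 9
Δ: 0! 2! 0! / 3! → 1/3
sum: t=0:+1/1 = 1/1
3j²(1 0 1; 0 0 0) = Δ·Π!·Σ² = 1/3  (sign -1)
sum: t=0:+1/2 = 1/2
3j²(1 0 1; 1 0 -1) = Δ·Π!·Σ² = 1/3  (sign +1)
combine: 4πI² = 9·1/3·1/3 = 1/1
take √, sign -1: I = -0.28209479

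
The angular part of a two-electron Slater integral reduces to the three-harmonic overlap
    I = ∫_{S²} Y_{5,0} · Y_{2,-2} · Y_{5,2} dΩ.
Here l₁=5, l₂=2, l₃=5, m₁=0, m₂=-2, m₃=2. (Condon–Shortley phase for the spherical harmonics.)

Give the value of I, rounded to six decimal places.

-0.191372

Checks pass: Σm=0; 12 even; l₃=5∈[3,7].
(2·5+1)(2·2+1)(2·5+1) = 605
Δ: 2! 8! 2! / 13! → 1/38610
sum: t=0:+1/2880 t=1:−1/576 t=2:+1/2880 = -1/960
3j²(5 2 5; 0 0 0) = Δ·Π!·Σ² = 10/429  (sign +1)
sum: t=0:+1/2880 = 1/2880
3j²(5 2 5; 0 -2 2) = Δ·Π!·Σ² = 14/429  (sign -1)
combine: 4πI² = 605·10/429·14/429 = 700/1521
take √, sign -1: I = -0.19137248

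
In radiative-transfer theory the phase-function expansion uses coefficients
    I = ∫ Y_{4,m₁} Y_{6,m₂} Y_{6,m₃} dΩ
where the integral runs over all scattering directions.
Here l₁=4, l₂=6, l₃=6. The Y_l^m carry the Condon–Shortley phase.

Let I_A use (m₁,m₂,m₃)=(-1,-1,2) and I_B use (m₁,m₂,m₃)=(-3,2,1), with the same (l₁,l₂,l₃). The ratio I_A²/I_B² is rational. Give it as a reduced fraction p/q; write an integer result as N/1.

2809/343

l's match ⇒ only the (l;m) 3-j factors differ between A and B.
A: triangle coeff Δ(4,6,6) = 1/15315300; Σ_t [1,4]: t=1:−1/82944 t=2:+1/17280 t=3:−1/34560 t=4:+1/725760 = 53/2903040; (3j)²=2809/306306 [(4 6 6; -1 -1 2)], sign=+1
B: triangle coeff Δ(4,6,6) = 1/15315300; Σ_t [3,4]: t=3:−1/103680 t=4:+1/82944 = 1/414720; (3j)²=49/43758 [(4 6 6; -3 2 1)], sign=-1
I_A²/I_B² = (2809/306306)/(49/43758) = 2809/343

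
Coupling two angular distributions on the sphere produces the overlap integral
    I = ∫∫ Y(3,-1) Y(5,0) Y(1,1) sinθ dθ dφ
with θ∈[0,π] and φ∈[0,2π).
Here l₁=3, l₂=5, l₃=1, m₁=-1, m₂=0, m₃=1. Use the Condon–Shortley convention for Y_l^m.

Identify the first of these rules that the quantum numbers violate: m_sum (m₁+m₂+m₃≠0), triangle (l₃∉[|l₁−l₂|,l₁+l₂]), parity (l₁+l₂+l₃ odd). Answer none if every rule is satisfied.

triangle

Σmᵢ = 0  ✓
l₃∈[|l₁−l₂|,l₁+l₂]=[2,8], have l₃=1  ✗
Σlᵢ = 9 ⇒ odd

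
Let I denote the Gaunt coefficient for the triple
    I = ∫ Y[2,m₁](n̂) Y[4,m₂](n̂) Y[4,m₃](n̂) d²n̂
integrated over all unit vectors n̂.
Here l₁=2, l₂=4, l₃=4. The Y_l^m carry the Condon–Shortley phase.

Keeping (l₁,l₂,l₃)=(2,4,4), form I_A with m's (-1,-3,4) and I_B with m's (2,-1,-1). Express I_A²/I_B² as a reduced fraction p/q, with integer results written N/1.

49/50

Shared (l₁,l₂,l₃)=(2,4,4): N and (l;000)² cancel in I_A²/I_B².
A: Δ = 2!·2!·6!/11! = 1/13860; Racah Σ t=1..1: t=1:−1/1440 = -1/1440; ⇒ 3j(2 4 4; -1 -3 4)² = 7/165, sgn -1
B: Δ = 2!·2!·6!/11! = 1/13860; Racah Σ t=0..0: t=0:+1/144 = 1/144; ⇒ 3j(2 4 4; 2 -1 -1)² = 10/231, sgn -1
I_A²/I_B² = (7/165)/(10/231) = 49/50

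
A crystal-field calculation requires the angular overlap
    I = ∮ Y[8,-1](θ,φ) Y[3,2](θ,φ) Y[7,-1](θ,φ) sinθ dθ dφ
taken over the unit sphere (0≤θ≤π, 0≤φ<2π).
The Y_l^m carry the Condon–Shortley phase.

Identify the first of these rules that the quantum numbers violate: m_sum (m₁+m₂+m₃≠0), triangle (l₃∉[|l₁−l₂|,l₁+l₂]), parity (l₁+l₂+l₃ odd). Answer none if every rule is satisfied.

m₁+m₂+m₃ = -1 + 2 − 1 = 0  ✓
triangle: |8−3|=5 ≤ l₃=7 ≤ 8+3=11  ✓
parity: l₁+l₂+l₃ = 18 is even  ✓

none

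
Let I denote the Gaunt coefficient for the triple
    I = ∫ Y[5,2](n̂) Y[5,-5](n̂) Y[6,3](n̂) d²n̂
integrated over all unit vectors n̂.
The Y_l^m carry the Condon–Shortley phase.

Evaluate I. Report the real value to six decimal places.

-0.172202

Rules hold: Σm=0, L=16 even, 0≤6≤10.
N = 11·11·13 = 1573
Δ = 4!·6!·6!/17! = 1/28588560
Racah Σ t=0..4: t=0:+1/345600 t=1:−1/13824 t=2:+1/5184 t=3:−1/13824 t=4:+1/345600 = 7/129600
⇒ 3j(5 5 6; 0 0 0)² = 80/7293, sgn +1
Racah Σ t=0..0: t=0:+1/622080 = 1/622080
⇒ 3j(5 5 6; 2 -5 3)² = 105/4862, sgn -1
4πI² = N·(3j₀)²·(3jₘ)² = 1400/3757
I = -1·√(0.372638/4π) = -0.17220212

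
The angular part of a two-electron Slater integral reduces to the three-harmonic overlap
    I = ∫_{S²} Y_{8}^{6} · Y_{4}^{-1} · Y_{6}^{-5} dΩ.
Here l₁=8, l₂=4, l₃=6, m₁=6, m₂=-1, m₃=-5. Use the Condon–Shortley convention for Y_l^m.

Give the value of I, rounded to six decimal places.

Rules hold: Σm=0, L=18 even, 4≤6≤12.
N = 17·9·13 = 1989
Δ = 6!·10!·2!/19! = 1/23279256
Racah Σ t=2..4: t=2:+1/1658880 t=3:−1/518400 t=4:+1/1658880 = -1/1382400
⇒ 3j(8 4 6; 0 0 0)² = 504/46189, sgn -1
Racah Σ t=1..2: t=1:−1/87091200 t=2:+1/174182400 = -1/174182400
⇒ 3j(8 4 6; 6 -1 -5)² = 55/7752, sgn +1
4πI² = N·(3j₀)²·(3jₘ)² = 945/6137
I = -1·√(0.153984/4π) = -0.11069625

-0.110696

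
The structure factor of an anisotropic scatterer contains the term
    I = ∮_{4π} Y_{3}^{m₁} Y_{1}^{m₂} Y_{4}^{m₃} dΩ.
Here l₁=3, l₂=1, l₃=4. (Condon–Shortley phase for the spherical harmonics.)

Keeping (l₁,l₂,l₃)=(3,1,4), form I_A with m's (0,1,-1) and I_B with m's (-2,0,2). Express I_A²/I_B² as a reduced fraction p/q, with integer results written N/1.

5/6

Shared (l₁,l₂,l₃)=(3,1,4): N and (l;000)² cancel in I_A²/I_B².
A: Δ = 0!·6!·2!/9! = 1/252; Racah Σ t=0..0: t=0:+1/72 = 1/72; ⇒ 3j(3 1 4; 0 1 -1)² = 5/126, sgn -1
B: Δ = 0!·6!·2!/9! = 1/252; Racah Σ t=0..0: t=0:+1/120 = 1/120; ⇒ 3j(3 1 4; -2 0 2)² = 1/21, sgn +1
I_A²/I_B² = (5/126)/(1/21) = 5/6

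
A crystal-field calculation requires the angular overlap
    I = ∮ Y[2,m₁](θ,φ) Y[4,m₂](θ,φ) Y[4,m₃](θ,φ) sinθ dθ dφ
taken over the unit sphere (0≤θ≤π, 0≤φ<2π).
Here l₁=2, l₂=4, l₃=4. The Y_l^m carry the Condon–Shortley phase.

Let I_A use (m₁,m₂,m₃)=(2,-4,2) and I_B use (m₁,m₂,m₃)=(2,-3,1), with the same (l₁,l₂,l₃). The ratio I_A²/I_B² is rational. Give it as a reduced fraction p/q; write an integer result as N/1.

l's match ⇒ only the (l;m) 3-j factors differ between A and B.
A: triangle coeff Δ(2,4,4) = 1/13860; Σ_t [0,0]: t=0:+1/2880 = 1/2880; (3j)²=2/165 [(2 4 4; 2 -4 2)], sign=+1
B: triangle coeff Δ(2,4,4) = 1/13860; Σ_t [0,0]: t=0:+1/480 = 1/480; (3j)²=3/110 [(2 4 4; 2 -3 1)], sign=-1
I_A²/I_B² = (2/165)/(3/110) = 4/9

4/9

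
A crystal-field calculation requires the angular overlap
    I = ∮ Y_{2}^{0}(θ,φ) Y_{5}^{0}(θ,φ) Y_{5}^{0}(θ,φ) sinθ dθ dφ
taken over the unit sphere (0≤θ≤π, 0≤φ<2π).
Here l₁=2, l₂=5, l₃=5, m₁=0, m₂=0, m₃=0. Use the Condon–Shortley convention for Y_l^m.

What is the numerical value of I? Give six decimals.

0.161739

Rules hold: Σm=0, L=12 even, 3≤5≤7.
N = 5·11·11 = 605
Δ = 2!·2!·8!/13! = 1/38610
Racah Σ t=0..2: t=0:+1/2880 t=1:−1/576 t=2:+1/2880 = -1/960
⇒ 3j(2 5 5; 0 0 0)² = 10/429, sgn +1
(m-triple is (0,0,0) — same symbol as above.)
4πI² = N·(3j₀)²·(3jₘ)² = 500/1521
I = +1·√(0.328731/4π) = 0.16173926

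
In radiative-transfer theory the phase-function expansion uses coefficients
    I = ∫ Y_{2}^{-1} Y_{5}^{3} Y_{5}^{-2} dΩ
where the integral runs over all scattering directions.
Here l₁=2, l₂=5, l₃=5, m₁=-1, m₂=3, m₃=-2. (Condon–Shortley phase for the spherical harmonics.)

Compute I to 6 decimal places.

-0.161739

Rules hold: Σm=0, L=12 even, 3≤5≤7.
N = 5·11·11 = 605
Δ = 2!·2!·8!/13! = 1/38610
Racah Σ t=0..2: t=0:+1/2880 t=1:−1/576 t=2:+1/2880 = -1/960
⇒ 3j(2 5 5; 0 0 0)² = 10/429, sgn +1
Racah Σ t=1..2: t=1:−1/10080 t=2:+1/2880 = 1/4032
⇒ 3j(2 5 5; -1 3 -2)² = 10/429, sgn -1
4πI² = N·(3j₀)²·(3jₘ)² = 500/1521
I = -1·√(0.328731/4π) = -0.16173926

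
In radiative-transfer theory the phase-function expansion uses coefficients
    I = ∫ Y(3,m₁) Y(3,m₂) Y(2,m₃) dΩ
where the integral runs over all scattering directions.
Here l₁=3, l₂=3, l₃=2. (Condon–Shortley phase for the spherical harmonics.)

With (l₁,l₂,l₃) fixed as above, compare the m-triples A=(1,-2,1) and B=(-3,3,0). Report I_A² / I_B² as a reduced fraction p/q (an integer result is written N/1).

3/5

Same 3,3,2: normalisation and zero-m 3j drop out of the ratio.
A: Δ: 4! 2! 2! / 9! → 1/3780; sum: t=0:+1/48 t=1:−1/12 = -1/16; 3j²(3 3 2; 1 -2 1) = Δ·Π!·Σ² = 1/28  (sign +1)
B: Δ: 4! 2! 2! / 9! → 1/3780; sum: t=4:+1/96 = 1/96; 3j²(3 3 2; -3 3 0) = Δ·Π!·Σ² = 5/84  (sign +1)
I_A²/I_B² = (1/28)/(5/84) = 3/5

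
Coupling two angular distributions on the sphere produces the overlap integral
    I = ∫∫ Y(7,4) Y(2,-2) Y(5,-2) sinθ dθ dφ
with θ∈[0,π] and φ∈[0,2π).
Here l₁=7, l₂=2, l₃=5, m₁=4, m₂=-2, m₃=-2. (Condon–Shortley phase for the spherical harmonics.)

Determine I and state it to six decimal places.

0.205860

m-sum 0 ✓  L=14 even ✓  5≤5≤9 ✓
Π(2lᵢ+1) = 15×5×11 = 825
triangle coeff Δ(7,2,5) = 1/15015
Σ_t [2,2]: t=2:+1/57600 = 1/57600
(3j)²=21/715 [(7 2 5; 0 0 0)], sign=-1
Σ_t [0,0]: t=0:+1/725760 = 1/725760
(3j)²=2/91 [(7 2 5; 4 -2 -2)], sign=-1
⇒ 4πI² = 90/169
I = (+1)√(90/169/(4π)) = 0.20586047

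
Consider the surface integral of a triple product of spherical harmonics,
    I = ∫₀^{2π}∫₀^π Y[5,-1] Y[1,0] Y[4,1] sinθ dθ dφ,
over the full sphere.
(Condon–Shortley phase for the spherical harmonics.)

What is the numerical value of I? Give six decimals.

Rules hold: Σm=0, L=10 even, 4≤4≤6.
N = 11·3·9 = 297
Δ = 2!·8!·0!/11! = 1/495
Racah Σ t=1..1: t=1:−1/576 = -1/576
⇒ 3j(5 1 4; 0 0 0)² = 5/99, sgn -1
Racah Σ t=1..1: t=1:−1/720 = -1/720
⇒ 3j(5 1 4; -1 0 1)² = 8/165, sgn +1
4πI² = N·(3j₀)²·(3jₘ)² = 8/11
I = -1·√(0.727273/4π) = -0.24057125

-0.240571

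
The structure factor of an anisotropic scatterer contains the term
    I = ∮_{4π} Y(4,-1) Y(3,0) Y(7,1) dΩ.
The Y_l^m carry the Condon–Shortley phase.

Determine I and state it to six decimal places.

m-sum 0 ✓  L=14 even ✓  1≤7≤7 ✓
Π(2lᵢ+1) = 9×7×15 = 945
triangle coeff Δ(4,3,7) = 1/45045
Σ_t [0,0]: t=0:+1/20736 = 1/20736
(3j)²=35/1287 [(4 3 7; 0 0 0)], sign=-1
Σ_t [0,0]: t=0:+1/25920 = 1/25920
(3j)²=32/1287 [(4 3 7; -1 0 1)], sign=+1
⇒ 4πI² = 39200/61347
I = (-1)√(39200/61347/(4π)) = -0.22549735

-0.225497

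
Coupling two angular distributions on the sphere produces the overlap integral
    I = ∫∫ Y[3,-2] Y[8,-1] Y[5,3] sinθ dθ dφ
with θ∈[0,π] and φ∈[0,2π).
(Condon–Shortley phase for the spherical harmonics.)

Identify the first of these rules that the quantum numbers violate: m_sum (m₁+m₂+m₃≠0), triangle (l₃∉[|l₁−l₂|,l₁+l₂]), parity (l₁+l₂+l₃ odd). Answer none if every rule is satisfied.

m₁+m₂+m₃ = -2 − 1 + 3 = 0  ✓
triangle: |3−8|=5 ≤ l₃=5 ≤ 3+8=11  ✓
parity: l₁+l₂+l₃ = 16 is even  ✓

none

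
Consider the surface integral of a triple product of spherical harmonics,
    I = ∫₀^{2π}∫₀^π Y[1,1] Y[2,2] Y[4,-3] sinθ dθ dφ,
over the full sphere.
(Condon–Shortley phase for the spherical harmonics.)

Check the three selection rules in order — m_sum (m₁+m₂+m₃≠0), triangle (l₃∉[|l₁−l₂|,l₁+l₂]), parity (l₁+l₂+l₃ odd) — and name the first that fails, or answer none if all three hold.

azimuthal sum: 1 + 2 − 3 = 0  ✓
1 ≤ 4 ≤ 3 (triangle on l)  ✗
L = 1 + 2 + 4 = 7 (odd)

triangle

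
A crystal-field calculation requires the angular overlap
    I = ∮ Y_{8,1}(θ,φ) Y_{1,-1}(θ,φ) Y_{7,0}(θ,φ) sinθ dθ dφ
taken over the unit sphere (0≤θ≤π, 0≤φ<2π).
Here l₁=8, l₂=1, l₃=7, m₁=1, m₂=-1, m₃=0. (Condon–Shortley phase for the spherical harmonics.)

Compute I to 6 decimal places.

-0.183585

Checks pass: Σm=0; 16 even; l₃=7∈[7,9].
(2·8+1)(2·1+1)(2·7+1) = 765
Δ: 2! 14! 0! / 17! → 1/2040
sum: t=1:−1/25401600 = -1/25401600
3j²(8 1 7; 0 0 0) = Δ·Π!·Σ² = 8/255  (sign +1)
sum: t=0:+1/50803200 = 1/50803200
3j²(8 1 7; 1 -1 0) = Δ·Π!·Σ² = 3/170  (sign -1)
combine: 4πI² = 765·8/255·3/170 = 36/85
take √, sign -1: I = -0.18358486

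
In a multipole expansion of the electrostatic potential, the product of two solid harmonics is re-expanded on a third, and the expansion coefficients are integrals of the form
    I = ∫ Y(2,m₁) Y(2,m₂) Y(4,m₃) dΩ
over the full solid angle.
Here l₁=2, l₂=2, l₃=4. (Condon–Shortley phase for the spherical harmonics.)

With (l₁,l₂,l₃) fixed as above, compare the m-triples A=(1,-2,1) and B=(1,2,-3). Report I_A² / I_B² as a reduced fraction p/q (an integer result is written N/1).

Shared (l₁,l₂,l₃)=(2,2,4): N and (l;000)² cancel in I_A²/I_B².
A: Δ = 0!·4!·4!/9! = 1/630; Racah Σ t=0..0: t=0:+1/144 = 1/144; ⇒ 3j(2 2 4; 1 -2 1)² = 1/126, sgn -1
B: Δ = 0!·4!·4!/9! = 1/630; Racah Σ t=0..0: t=0:+1/144 = 1/144; ⇒ 3j(2 2 4; 1 2 -3)² = 1/18, sgn -1
I_A²/I_B² = (1/126)/(1/18) = 1/7

1/7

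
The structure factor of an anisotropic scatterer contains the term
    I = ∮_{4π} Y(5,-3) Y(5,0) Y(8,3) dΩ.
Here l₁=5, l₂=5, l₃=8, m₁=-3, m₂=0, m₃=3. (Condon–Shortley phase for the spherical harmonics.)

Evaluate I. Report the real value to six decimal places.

0.078761

m-sum 0 ✓  L=18 even ✓  0≤8≤10 ✓
Π(2lᵢ+1) = 11×11×17 = 2057
triangle coeff Δ(5,5,8) = 1/37413090
Σ_t [0,2]: t=0:+1/1036800 t=1:−1/331776 t=2:+1/1036800 = -1/921600
(3j)²=490/46189 [(5 5 8; 0 0 0)], sign=-1
Σ_t [0,2]: t=0:+1/58060800 t=1:−1/2903040 t=2:+1/2073600 = 1/6451200
(3j)²=15/4199 [(5 5 8; -3 0 3)], sign=-1
⇒ 4πI² = 80850/1037153
I = (+1)√(80850/1037153/(4π)) = 0.07876144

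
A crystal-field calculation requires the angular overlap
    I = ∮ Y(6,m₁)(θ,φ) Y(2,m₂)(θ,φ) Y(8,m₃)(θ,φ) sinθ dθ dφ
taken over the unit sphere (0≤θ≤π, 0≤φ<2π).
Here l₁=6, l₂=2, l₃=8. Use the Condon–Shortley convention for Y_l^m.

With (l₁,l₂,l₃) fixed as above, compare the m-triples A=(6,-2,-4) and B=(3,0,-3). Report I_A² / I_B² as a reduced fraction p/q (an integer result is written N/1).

1/550

l's match ⇒ only the (l;m) 3-j factors differ between A and B.
A: triangle coeff Δ(6,2,8) = 1/30940; Σ_t [0,0]: t=0:+1/11496038400 = 1/11496038400; (3j)²=1/30940 [(6 2 8; 6 -2 -4)], sign=+1
B: triangle coeff Δ(6,2,8) = 1/30940; Σ_t [0,0]: t=0:+1/8709120 = 1/8709120; (3j)²=55/3094 [(6 2 8; 3 0 -3)], sign=-1
I_A²/I_B² = (1/30940)/(55/3094) = 1/550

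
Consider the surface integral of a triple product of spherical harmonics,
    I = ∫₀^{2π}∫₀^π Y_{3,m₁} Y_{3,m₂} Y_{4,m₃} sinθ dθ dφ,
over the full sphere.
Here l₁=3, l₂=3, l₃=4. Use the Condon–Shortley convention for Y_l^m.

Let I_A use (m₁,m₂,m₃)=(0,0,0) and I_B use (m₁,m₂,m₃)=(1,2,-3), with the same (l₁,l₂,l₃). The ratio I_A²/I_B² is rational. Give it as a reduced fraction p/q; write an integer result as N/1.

Shared (l₁,l₂,l₃)=(3,3,4): N and (l;000)² cancel in I_A²/I_B².
A: Δ = 2!·4!·4!/11! = 1/34650; Racah Σ t=0..2: t=0:+1/72 t=1:−1/16 t=2:+1/72 = -5/144; ⇒ 3j(3 3 4; 0 0 0)² = 2/77, sgn -1
B: Δ = 2!·4!·4!/11! = 1/34650; Racah Σ t=1..2: t=1:−1/144 t=2:+1/288 = -1/288; ⇒ 3j(3 3 4; 1 2 -3)² = 1/99, sgn +1
I_A²/I_B² = (2/77)/(1/99) = 18/7

18/7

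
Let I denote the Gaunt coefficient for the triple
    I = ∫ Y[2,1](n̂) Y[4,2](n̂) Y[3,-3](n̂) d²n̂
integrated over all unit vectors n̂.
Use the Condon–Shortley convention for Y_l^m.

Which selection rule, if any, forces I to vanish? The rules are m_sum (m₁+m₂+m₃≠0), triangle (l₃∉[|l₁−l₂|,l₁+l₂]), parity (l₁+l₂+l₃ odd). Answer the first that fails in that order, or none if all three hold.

parity

Σmᵢ = 0  ✓
l₃∈[|l₁−l₂|,l₁+l₂]=[2,6], have l₃=3  ✓
Σlᵢ = 9 ⇒ odd  ✗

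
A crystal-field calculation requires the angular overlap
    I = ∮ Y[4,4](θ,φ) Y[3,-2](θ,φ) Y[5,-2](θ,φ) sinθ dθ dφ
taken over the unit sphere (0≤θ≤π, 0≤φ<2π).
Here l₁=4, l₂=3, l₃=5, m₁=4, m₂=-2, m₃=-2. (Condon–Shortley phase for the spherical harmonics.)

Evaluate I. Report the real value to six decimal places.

-0.109480

Checks pass: Σm=0; 12 even; l₃=5∈[1,7].
(2·4+1)(2·3+1)(2·5+1) = 693
Δ: 2! 6! 4! / 13! → 1/180180
sum: t=0:+1/576 t=1:−1/144 t=2:+1/576 = -1/288
3j²(4 3 5; 0 0 0) = Δ·Π!·Σ² = 20/1001  (sign +1)
sum: t=0:+1/8640 = 1/8640
3j²(4 3 5; 4 -2 -2) = Δ·Π!·Σ² = 14/1287  (sign -1)
combine: 4πI² = 693·20/1001·14/1287 = 280/1859
take √, sign -1: I = -0.10947990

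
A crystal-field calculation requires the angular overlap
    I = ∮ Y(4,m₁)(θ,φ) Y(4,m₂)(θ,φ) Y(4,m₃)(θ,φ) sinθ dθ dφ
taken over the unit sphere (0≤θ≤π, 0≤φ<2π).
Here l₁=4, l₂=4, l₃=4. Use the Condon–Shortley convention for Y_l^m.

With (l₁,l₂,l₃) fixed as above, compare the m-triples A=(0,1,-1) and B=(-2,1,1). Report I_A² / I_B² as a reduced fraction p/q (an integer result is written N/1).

9/40

l's match ⇒ only the (l;m) 3-j factors differ between A and B.
A: triangle coeff Δ(4,4,4) = 1/450450; Σ_t [1,4]: t=1:−1/864 t=2:+1/96 t=3:−1/144 t=4:+1/3456 = 1/384; (3j)²=9/2002 [(4 4 4; 0 1 -1)], sign=-1
B: triangle coeff Δ(4,4,4) = 1/450450; Σ_t [2,4]: t=2:+1/576 t=3:−1/144 t=4:+1/576 = -1/288; (3j)²=20/1001 [(4 4 4; -2 1 1)], sign=+1
I_A²/I_B² = (9/2002)/(20/1001) = 9/40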